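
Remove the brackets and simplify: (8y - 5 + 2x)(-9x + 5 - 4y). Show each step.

-80xy + 60y - 32y^2 + 55x - 25 - 18x^2

(8y - 5 + 2x)(-9x + 5 - 4y)
= -72xy + 40y - 32y^2 + 45x - 25 + 20y - 18x^2 + 10x - 8xy    [distributive law]
= -80xy + 60y - 32y^2 + 55x - 25 - 18x^2    [combine like terms]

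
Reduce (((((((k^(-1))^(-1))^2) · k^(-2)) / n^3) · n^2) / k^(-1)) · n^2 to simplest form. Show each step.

kn

(((((((k^(-1))^(-1))^2) · k^(-2)) / n^3) · n^2) / k^(-1)) · n^2
= ((((((k^(-1))^(-2)) · k^(-2)) / n^3) · n^2) / k^(-1)) · n^2    [power of a power]
= ((((k^2 · k^(-2)) / n^3) · n^2) / k^(-1)) · n^2    [power of a power]
= (((k^0 / n^3) · n^2) / k^(-1)) · n^2    [product of powers]
= kn    [quotient of powers; product of powers]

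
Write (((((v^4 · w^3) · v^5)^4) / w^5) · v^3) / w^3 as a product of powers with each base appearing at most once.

v^39w^4

(((((v^4 · w^3) · v^5)^4) / w^5) · v^3) / w^3
= (((((v^4 · w^3)^4) · ((v^5)^4)) / w^5) · v^3) / w^3    [power of a product]
= ((((((v^4)^4) · ((w^3)^4)) · ((v^5)^4)) / w^5) · v^3) / w^3    [power of a product]
= ((((v^16 · ((w^3)^4)) · ((v^5)^4)) / w^5) · v^3) / w^3    [power of a power]
= ((((v^16 · w^12) · ((v^5)^4)) / w^5) · v^3) / w^3    [power of a power]
= ((((v^16 · w^12) · v^20) / w^5) · v^3) / w^3    [power of a power]
= v^39w^4    [quotient of powers; product of powers]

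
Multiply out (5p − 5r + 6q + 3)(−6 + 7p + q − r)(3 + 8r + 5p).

−117p − 57pr + 60p² + 80p²r + 175p³ − 24pq + 321pqr + 235p²q − 295pr² − 63r + 231r² − 297qr − 88qr² + 40r³ − 99q + 18q² + 48q²r + 30pq² − 54

(5p − 5r + 6q + 3)(−6 + 7p + q − r)(3 + 8r + 5p)
= (−30p + 35p² + 5pq − 5pr + 30r − 35pr − 5qr + 5r² − 36q + 42pq + 6q² − 6qr − 18 + 21p + 3q − 3r)(3 + 8r + 5p)    [distributive law]
= (−9p + 35p² + 47pq − 40pr + 27r − 11qr + 5r² − 33q + 6q² − 18)(3 + 8r + 5p)    [combine like terms]
= −27p − 72pr − 45p² + 105p² + 280p²r + 175p³ + 141pq + 376pqr + 235p²q − 120pr − 320pr² − 200p²r + 81r + 216r² + 135pr − 33qr − 88qr² − 55pqr + 15r² + 40r³ + 25pr² − 99q − 264qr − 165pq + 18q² + 48q²r + 30pq² − 54 − 144r − 90p    [distributive law]
= −117p − 57pr + 60p² + 80p²r + 175p³ − 24pq + 321pqr + 235p²q − 295pr² − 63r + 231r² − 297qr − 88qr² + 40r³ − 99q + 18q² + 48q²r + 30pq² − 54    [combine like terms]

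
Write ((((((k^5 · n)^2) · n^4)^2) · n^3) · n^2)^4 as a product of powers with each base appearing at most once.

((((((k^5 · n)^2) · n^4)^2) · n^3) · n^2)^4
= ((((((k^5 · n)^2) · n^4)^2) · n^3)^4) · ((n^2)^4)    [power of a product]
= ((((((k^5 · n)^2) · n^4)^2)^4) · ((n^3)^4)) · ((n^2)^4)    [power of a product]
= (((((k^5 · n)^2) · n^4)^8) · ((n^3)^4)) · ((n^2)^4)    [power of a power]
= (((((k^5 · n)^2)^8) · ((n^4)^8)) · ((n^3)^4)) · ((n^2)^4)    [power of a product]
= ((((k^5 · n)^16) · ((n^4)^8)) · ((n^3)^4)) · ((n^2)^4)    [power of a power]
= (((((k^5)^16) · (n^16)) · ((n^4)^8)) · ((n^3)^4)) · ((n^2)^4)    [power of a product]
= (((k^80 · (n^16)) · ((n^4)^8)) · ((n^3)^4)) · ((n^2)^4)    [power of a power]
= (((k^80 · n^16) · n^32) · ((n^3)^4)) · ((n^2)^4)    [power of a power]
= (((k^80 · n^16) · n^32) · n^12) · ((n^2)^4)    [power of a power]
= (((k^80 · n^16) · n^32) · n^12) · n^8    [power of a power]
= k^80n^68    [product of powers]

k^80n^68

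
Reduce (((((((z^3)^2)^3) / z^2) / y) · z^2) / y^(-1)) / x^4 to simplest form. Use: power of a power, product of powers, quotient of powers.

(((((((z^3)^2)^3) / z^2) / y) · z^2) / y^(-1)) / x^4
= ((((((z^3)^6) / z^2) / y) · z^2) / y^(-1)) / x^4    [power of a power]
= ((((z^18 / z^2) / y) · z^2) / y^(-1)) / x^4    [power of a power]
= (((z^16 / y) · z^2) / y^(-1)) / x^4    [quotient of powers]
= x^(-4)z^18    [quotient of powers; product of powers]

x^(-4)z^18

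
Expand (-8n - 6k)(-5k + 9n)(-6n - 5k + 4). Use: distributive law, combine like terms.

(-8n - 6k)(-5k + 9n)(-6n - 5k + 4)
= (40kn - 72n^2 + 30k^2 - 54kn)(-6n - 5k + 4)    [distributive law]
= (-14kn - 72n^2 + 30k^2)(-6n - 5k + 4)    [combine like terms]
= 84kn^2 + 70k^2n - 56kn + 432n^3 + 360kn^2 - 288n^2 - 180k^2n - 150k^3 + 120k^2    [distributive law]
= 444kn^2 - 110k^2n - 56kn + 432n^3 - 288n^2 - 150k^3 + 120k^2    [combine like terms]

444kn^2 - 110k^2n - 56kn + 432n^3 - 288n^2 - 150k^3 + 120k^2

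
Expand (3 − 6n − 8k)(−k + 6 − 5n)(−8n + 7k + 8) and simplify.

419kn − 293k² − 282k − 552n + 144 + 648n² − 158kn² + 258k²n − 240n³ + 56k³

(3 − 6n − 8k)(−k + 6 − 5n)(−8n + 7k + 8)
= (−3k + 18 − 15n + 6kn − 36n + 30n² + 8k² − 48k + 40kn)(−8n + 7k + 8)    [distributive law]
= (−51k + 18 − 51n + 46kn + 30n² + 8k²)(−8n + 7k + 8)    [combine like terms]
= 408kn − 357k² − 408k − 144n + 126k + 144 + 408n² − 357kn − 408n − 368kn² + 322k²n + 368kn − 240n³ + 210kn² + 240n² − 64k²n + 56k³ + 64k²    [distributive law]
= 419kn − 293k² − 282k − 552n + 144 + 648n² − 158kn² + 258k²n − 240n³ + 56k³    [combine like terms]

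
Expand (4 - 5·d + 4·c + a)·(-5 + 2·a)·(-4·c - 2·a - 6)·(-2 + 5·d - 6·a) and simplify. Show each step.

(4 - 5·d + 4·c + a)·(-5 + 2·a)·(-4·c - 2·a - 6)·(-2 + 5·d - 6·a)
= (-20 + 8·a + 25·d - 10·a·d - 20·c + 8·a·c - 5·a + 2·a²)·(-4·c - 2·a - 6)·(-2 + 5·d - 6·a)    [distributive law]
= (-20 + 3·a + 25·d - 10·a·d - 20·c + 8·a·c + 2·a²)·(-4·c - 2·a - 6)·(-2 + 5·d - 6·a)    [combine like terms]
= (80·c + 40·a + 120 - 12·a·c - 6·a² - 18·a - 100·c·d - 50·a·d - 150·d + 40·a·c·d + 20·a²·d + 60·a·d + 80·c² + 40·a·c + 120·c - 32·a·c² - 16·a²·c - 48·a·c - 8·a²·c - 4·a³ - 12·a²)·(-2 + 5·d - 6·a)    [distributive law]
= (200·c + 22·a + 120 - 20·a·c - 18·a² - 100·c·d + 10·a·d - 150·d + 40·a·c·d + 20·a²·d + 80·c² - 32·a·c² - 24·a²·c - 4·a³)·(-2 + 5·d - 6·a)    [combine like terms]
= -400·c + 1000·c·d - 1200·a·c - 44·a + 110·a·d - 132·a² - 240 + 600·d - 720·a + 40·a·c - 100·a·c·d + 120·a²·c + 36·a² - 90·a²·d + 108·a³ + 200·c·d - 500·c·d² + 600·a·c·d - 20·a·d + 50·a·d² - 60·a²·d + 300·d - 750·d² + 900·a·d - 80·a·c·d + 200·a·c·d² - 240·a²·c·d - 40·a²·d + 100·a²·d² - 120·a³·d - 160·c² + 400·c²·d - 480·a·c² + 64·a·c² - 160·a·c²·d + 192·a²·c² + 48·a²·c - 120·a²·c·d + 144·a³·c + 8·a³ - 20·a³·d + 24·a⁴    [distributive law]
= -400·c + 1200·c·d - 1160·a·c - 764·a + 990·a·d - 96·a² - 240 + 900·d + 420·a·c·d + 168·a²·c - 190·a²·d + 116·a³ - 500·c·d² + 50·a·d² - 750·d² + 200·a·c·d² - 360·a²·c·d + 100·a²·d² - 140·a³·d - 160·c² + 400·c²·d - 416·a·c² - 160·a·c²·d + 192·a²·c² + 144·a³·c + 24·a⁴    [combine like terms]

-400·c + 1200·c·d - 1160·a·c - 764·a + 990·a·d - 96·a² - 240 + 900·d + 420·a·c·d + 168·a²·c - 190·a²·d + 116·a³ - 500·c·d² + 50·a·d² - 750·d² + 200·a·c·d² - 360·a²·c·d + 100·a²·d² - 140·a³·d - 160·c² + 400·c²·d - 416·a·c² - 160·a·c²·d + 192·a²·c² + 144·a³·c + 24·a⁴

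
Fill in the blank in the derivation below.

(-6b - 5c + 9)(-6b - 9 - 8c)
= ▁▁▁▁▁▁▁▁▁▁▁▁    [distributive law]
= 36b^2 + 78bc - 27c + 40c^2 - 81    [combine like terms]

After distributive law, the bracketed line is:

36b^2 + 54b + 48bc + 30bc + 45c + 40c^2 - 54b - 81 - 72c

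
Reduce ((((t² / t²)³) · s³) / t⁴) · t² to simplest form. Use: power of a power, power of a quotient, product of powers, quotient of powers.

((((t² / t²)³) · s³) / t⁴) · t²
= (((((t²)³) / ((t²)³)) · s³) / t⁴) · t²    [power of a quotient]
= (((t⁶ / ((t²)³)) · s³) / t⁴) · t²    [power of a power]
= (((t⁶ / t⁶) · s³) / t⁴) · t²    [power of a power]
= ((t⁰ · s³) / t⁴) · t²    [quotient of powers]
= s³·t⁻²    [quotient of powers; product of powers]

s³·t⁻²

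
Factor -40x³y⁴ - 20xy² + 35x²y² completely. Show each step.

-40x³y⁴ - 20xy² + 35x²y²
= 5(-8x³y⁴ - 4xy² + 7x²y²)    [factor out 5]
= 5xy²(-8x²y² - 4 + 7x)    [factor out xy²]

5xy²(-8x²y² - 4 + 7x)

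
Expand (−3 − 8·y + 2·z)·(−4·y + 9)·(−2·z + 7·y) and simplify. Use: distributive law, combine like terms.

246·y·z − 420·y² + 54·z − 189·y − 120·y²·z + 224·y³ + 16·y·z² − 36·z²

(−3 − 8·y + 2·z)·(−4·y + 9)·(−2·z + 7·y)
= (12·y − 27 + 32·y² − 72·y − 8·y·z + 18·z)·(−2·z + 7·y)    [distributive law]
= (−60·y − 27 + 32·y² − 8·y·z + 18·z)·(−2·z + 7·y)    [combine like terms]
= 120·y·z − 420·y² + 54·z − 189·y − 64·y²·z + 224·y³ + 16·y·z² − 56·y²·z − 36·z² + 126·y·z    [distributive law]
= 246·y·z − 420·y² + 54·z − 189·y − 120·y²·z + 224·y³ + 16·y·z² − 36·z²    [combine like terms]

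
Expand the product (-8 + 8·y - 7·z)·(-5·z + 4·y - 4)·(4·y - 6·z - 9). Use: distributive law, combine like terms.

(-8 + 8·y - 7·z)·(-5·z + 4·y - 4)·(4·y - 6·z - 9)
= (40·z - 32·y + 32 - 40·y·z + 32·y^2 - 32·y + 35·z^2 - 28·y·z + 28·z)·(4·y - 6·z - 9)    [distributive law]
= (68·z - 64·y + 32 - 68·y·z + 32·y^2 + 35·z^2)·(4·y - 6·z - 9)    [combine like terms]
= 272·y·z - 408·z^2 - 612·z - 256·y^2 + 384·y·z + 576·y + 128·y - 192·z - 288 - 272·y^2·z + 408·y·z^2 + 612·y·z + 128·y^3 - 192·y^2·z - 288·y^2 + 140·y·z^2 - 210·z^3 - 315·z^2    [distributive law]
= 1268·y·z - 723·z^2 - 804·z - 544·y^2 + 704·y - 288 - 464·y^2·z + 548·y·z^2 + 128·y^3 - 210·z^3    [combine like terms]

1268·y·z - 723·z^2 - 804·z - 544·y^2 + 704·y - 288 - 464·y^2·z + 548·y·z^2 + 128·y^3 - 210·z^3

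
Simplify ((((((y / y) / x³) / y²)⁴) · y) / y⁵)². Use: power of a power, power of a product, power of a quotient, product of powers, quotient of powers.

x⁻²⁴y⁻²⁴

((((((y / y) / x³) / y²)⁴) · y) / y⁵)²
= ((((((y / y) / x³) / y²)⁴) · y)²) / ((y⁵)²)    [power of a quotient]
= ((((((y / y) / x³) / y²)⁴)²) · (y²)) / ((y⁵)²)    [power of a product]
= (((((y / y) / x³) / y²)⁸) · (y²)) / ((y⁵)²)    [power of a power]
= (((((y / y) / x³)⁸) / ((y²)⁸)) · (y²)) / ((y⁵)²)    [power of a quotient]
= (((((y / y)⁸) / ((x³)⁸)) / ((y²)⁸)) · (y²)) / ((y⁵)²)    [power of a quotient]
= (((((y⁸) / (y⁸)) / ((x³)⁸)) / ((y²)⁸)) · (y²)) / ((y⁵)²)    [power of a quotient]
= (((y⁰ / ((x³)⁸)) / ((y²)⁸)) · (y²)) / ((y⁵)²)    [quotient of powers]
= (((y⁰ / x²⁴) / ((y²)⁸)) · (y²)) / ((y⁵)²)    [power of a power]
= (((y⁰ / x²⁴) / y¹⁶) · (y²)) / ((y⁵)²)    [power of a power]
= (((y⁰ / x²⁴) / y¹⁶) · y²) / y¹⁰    [power of a power]
= x⁻²⁴y⁻²⁴    [quotient of powers; product of powers]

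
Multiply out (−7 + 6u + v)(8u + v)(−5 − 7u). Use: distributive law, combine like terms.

(−7 + 6u + v)(8u + v)(−5 − 7u)
= (−56u − 7v + 48u^2 + 6uv + 8uv + v^2)(−5 − 7u)    [distributive law]
= (−56u − 7v + 48u^2 + 14uv + v^2)(−5 − 7u)    [combine like terms]
= 280u + 392u^2 + 35v + 49uv − 240u^2 − 336u^3 − 70uv − 98u^2v − 5v^2 − 7uv^2    [distributive law]
= 280u + 152u^2 + 35v − 21uv − 336u^3 − 98u^2v − 5v^2 − 7uv^2    [combine like terms]

280u + 152u^2 + 35v − 21uv − 336u^3 − 98u^2v − 5v^2 − 7uv^2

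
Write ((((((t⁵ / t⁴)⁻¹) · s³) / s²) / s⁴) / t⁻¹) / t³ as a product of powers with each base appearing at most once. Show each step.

s⁻³t⁻³

((((((t⁵ / t⁴)⁻¹) · s³) / s²) / s⁴) / t⁻¹) / t³
= (((((((t⁵)⁻¹) / ((t⁴)⁻¹)) · s³) / s²) / s⁴) / t⁻¹) / t³    [power of a quotient]
= (((((t⁻⁵ / ((t⁴)⁻¹)) · s³) / s²) / s⁴) / t⁻¹) / t³    [power of a power]
= (((((t⁻⁵ / t⁻⁴) · s³) / s²) / s⁴) / t⁻¹) / t³    [power of a power]
= ((((t⁻¹ · s³) / s²) / s⁴) / t⁻¹) / t³    [quotient of powers]
= s⁻³t⁻³    [quotient of powers; product of powers]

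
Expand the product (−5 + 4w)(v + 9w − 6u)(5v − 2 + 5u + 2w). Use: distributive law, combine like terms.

−25v^2 + 10v + 125uv − 243vw + 90w − 117uw − 162w^2 − 60u + 150u^2 + 20v^2w − 100uvw + 188vw^2 + 132uw^2 + 72w^3 − 120u^2w

(−5 + 4w)(v + 9w − 6u)(5v − 2 + 5u + 2w)
= (−5v − 45w + 30u + 4vw + 36w^2 − 24uw)(5v − 2 + 5u + 2w)    [distributive law]
= −25v^2 + 10v − 25uv − 10vw − 225vw + 90w − 225uw − 90w^2 + 150uv − 60u + 150u^2 + 60uw + 20v^2w − 8vw + 20uvw + 8vw^2 + 180vw^2 − 72w^2 + 180uw^2 + 72w^3 − 120uvw + 48uw − 120u^2w − 48uw^2    [distributive law]
= −25v^2 + 10v + 125uv − 243vw + 90w − 117uw − 162w^2 − 60u + 150u^2 + 20v^2w − 100uvw + 188vw^2 + 132uw^2 + 72w^3 − 120u^2w    [combine like terms]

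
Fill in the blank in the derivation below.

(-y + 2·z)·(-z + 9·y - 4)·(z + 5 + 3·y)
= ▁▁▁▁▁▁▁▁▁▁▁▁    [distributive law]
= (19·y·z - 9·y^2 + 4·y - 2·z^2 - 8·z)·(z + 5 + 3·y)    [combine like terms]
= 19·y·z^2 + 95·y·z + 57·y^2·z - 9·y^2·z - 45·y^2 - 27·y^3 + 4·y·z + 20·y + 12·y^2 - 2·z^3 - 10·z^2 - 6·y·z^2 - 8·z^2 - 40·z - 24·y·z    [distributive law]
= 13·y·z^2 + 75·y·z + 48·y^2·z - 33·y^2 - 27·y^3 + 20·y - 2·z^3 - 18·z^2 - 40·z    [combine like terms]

By distributive law:

(y·z - 9·y^2 + 4·y - 2·z^2 + 18·y·z - 8·z)·(z + 5 + 3·y)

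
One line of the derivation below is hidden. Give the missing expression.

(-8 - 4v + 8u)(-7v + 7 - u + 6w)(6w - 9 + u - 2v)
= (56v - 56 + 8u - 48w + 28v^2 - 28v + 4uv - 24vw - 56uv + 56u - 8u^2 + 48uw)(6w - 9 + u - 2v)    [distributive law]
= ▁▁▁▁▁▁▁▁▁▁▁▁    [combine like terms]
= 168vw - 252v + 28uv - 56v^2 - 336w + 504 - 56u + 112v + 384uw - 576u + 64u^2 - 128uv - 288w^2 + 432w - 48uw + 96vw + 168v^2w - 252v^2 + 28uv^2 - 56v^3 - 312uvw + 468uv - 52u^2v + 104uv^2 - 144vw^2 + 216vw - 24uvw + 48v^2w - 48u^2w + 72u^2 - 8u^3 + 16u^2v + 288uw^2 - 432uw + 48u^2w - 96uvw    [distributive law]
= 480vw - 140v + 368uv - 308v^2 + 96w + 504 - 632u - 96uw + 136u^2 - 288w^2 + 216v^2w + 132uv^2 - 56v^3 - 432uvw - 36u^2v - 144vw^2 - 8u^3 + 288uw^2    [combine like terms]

After combine like terms, the bracketed line is:

(28v - 56 + 64u - 48w + 28v^2 - 52uv - 24vw - 8u^2 + 48uw)(6w - 9 + u - 2v)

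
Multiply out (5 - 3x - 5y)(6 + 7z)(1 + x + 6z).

(5 - 3x - 5y)(6 + 7z)(1 + x + 6z)
= (30 + 35z - 18x - 21xz - 30y - 35yz)(1 + x + 6z)    [distributive law]
= 30 + 30x + 180z + 35z + 35xz + 210z^2 - 18x - 18x^2 - 108xz - 21xz - 21x^2z - 126xz^2 - 30y - 30xy - 180yz - 35yz - 35xyz - 210yz^2    [distributive law]
= 30 + 12x + 215z - 94xz + 210z^2 - 18x^2 - 21x^2z - 126xz^2 - 30y - 30xy - 215yz - 35xyz - 210yz^2    [combine like terms]

30 + 12x + 215z - 94xz + 210z^2 - 18x^2 - 21x^2z - 126xz^2 - 30y - 30xy - 215yz - 35xyz - 210yz^2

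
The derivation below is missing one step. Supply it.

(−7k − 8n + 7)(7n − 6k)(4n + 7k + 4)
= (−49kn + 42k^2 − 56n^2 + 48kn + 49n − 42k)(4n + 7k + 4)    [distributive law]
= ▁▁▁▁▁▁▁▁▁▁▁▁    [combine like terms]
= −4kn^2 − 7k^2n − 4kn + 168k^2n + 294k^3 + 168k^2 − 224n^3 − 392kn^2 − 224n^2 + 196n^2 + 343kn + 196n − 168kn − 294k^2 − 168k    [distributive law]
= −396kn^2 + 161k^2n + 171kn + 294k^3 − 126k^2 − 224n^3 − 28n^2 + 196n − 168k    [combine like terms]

Applying combine like terms to the line above:

(−kn + 42k^2 − 56n^2 + 49n − 42k)(4n + 7k + 4)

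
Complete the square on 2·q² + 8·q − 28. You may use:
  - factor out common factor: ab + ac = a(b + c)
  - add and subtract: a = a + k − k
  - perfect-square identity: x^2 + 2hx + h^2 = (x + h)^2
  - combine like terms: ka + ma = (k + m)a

2·q² + 8·q − 28
= 2(q² + 4·q) − 28    [factor out 2 from the q-terms]
= 2(q² + 4·q + 4 − 4) − 28    [add and subtract 4 inside the bracket]
= 2(q + 2)² − 8 − 28    [perfect-square identity]
= 2(q + 2)² − 36    [combine constants]

2(q + 2)² − 36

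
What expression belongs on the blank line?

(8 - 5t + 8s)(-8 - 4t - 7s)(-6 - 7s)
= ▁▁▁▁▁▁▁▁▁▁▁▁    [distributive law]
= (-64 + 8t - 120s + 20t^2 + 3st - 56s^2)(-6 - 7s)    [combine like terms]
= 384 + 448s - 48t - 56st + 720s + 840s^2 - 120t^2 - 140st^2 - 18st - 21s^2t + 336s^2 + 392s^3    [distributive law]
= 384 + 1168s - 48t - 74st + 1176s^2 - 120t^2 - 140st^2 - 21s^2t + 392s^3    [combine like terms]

After distributive law, the bracketed line is:

(-64 - 32t - 56s + 40t + 20t^2 + 35st - 64s - 32st - 56s^2)(-6 - 7s)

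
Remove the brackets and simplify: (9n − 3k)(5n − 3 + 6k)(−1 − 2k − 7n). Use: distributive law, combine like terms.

144n² − 363kn² − 315n³ + 27n − 48kn + 48k²n − 9k + 36k³

(9n − 3k)(5n − 3 + 6k)(−1 − 2k − 7n)
= (45n² − 27n + 54kn − 15kn + 9k − 18k²)(−1 − 2k − 7n)    [distributive law]
= (45n² − 27n + 39kn + 9k − 18k²)(−1 − 2k − 7n)    [combine like terms]
= −45n² − 90kn² − 315n³ + 27n + 54kn + 189n² − 39kn − 78k²n − 273kn² − 9k − 18k² − 63kn + 18k² + 36k³ + 126k²n    [distributive law]
= 144n² − 363kn² − 315n³ + 27n − 48kn + 48k²n − 9k + 36k³    [combine like terms]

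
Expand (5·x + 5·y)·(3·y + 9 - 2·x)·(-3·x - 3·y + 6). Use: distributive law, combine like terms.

(5·x + 5·y)·(3·y + 9 - 2·x)·(-3·x - 3·y + 6)
= (15·x·y + 45·x - 10·x^2 + 15·y^2 + 45·y - 10·x·y)·(-3·x - 3·y + 6)    [distributive law]
= (5·x·y + 45·x - 10·x^2 + 15·y^2 + 45·y)·(-3·x - 3·y + 6)    [combine like terms]
= -15·x^2·y - 15·x·y^2 + 30·x·y - 135·x^2 - 135·x·y + 270·x + 30·x^3 + 30·x^2·y - 60·x^2 - 45·x·y^2 - 45·y^3 + 90·y^2 - 135·x·y - 135·y^2 + 270·y    [distributive law]
= 15·x^2·y - 60·x·y^2 - 240·x·y - 195·x^2 + 270·x + 30·x^3 - 45·y^3 - 45·y^2 + 270·y    [combine like terms]

15·x^2·y - 60·x·y^2 - 240·x·y - 195·x^2 + 270·x + 30·x^3 - 45·y^3 - 45·y^2 + 270·y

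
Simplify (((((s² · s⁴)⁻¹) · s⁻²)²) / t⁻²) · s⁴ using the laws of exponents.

s⁻¹²t²

(((((s² · s⁴)⁻¹) · s⁻²)²) / t⁻²) · s⁴
= (((((s² · s⁴)⁻¹)²) · ((s⁻²)²)) / t⁻²) · s⁴    [power of a product]
= ((((s² · s⁴)⁻²) · ((s⁻²)²)) / t⁻²) · s⁴    [power of a power]
= (((((s²)⁻²) · ((s⁴)⁻²)) · ((s⁻²)²)) / t⁻²) · s⁴    [power of a product]
= (((s⁻⁴ · ((s⁴)⁻²)) · ((s⁻²)²)) / t⁻²) · s⁴    [power of a power]
= (((s⁻⁴ · s⁻⁸) · ((s⁻²)²)) / t⁻²) · s⁴    [power of a power]
= ((s⁻¹² · ((s⁻²)²)) / t⁻²) · s⁴    [product of powers]
= ((s⁻¹² · s⁻⁴) / t⁻²) · s⁴    [power of a power]
= (s⁻¹⁶ / t⁻²) · s⁴    [product of powers]
= s⁻¹²t²    [quotient of powers; product of powers]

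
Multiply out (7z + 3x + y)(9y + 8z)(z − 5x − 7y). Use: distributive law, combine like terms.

−321yz^2 − 496xyz − 488y^2z + 56z^3 − 256xz^2 − 135x^2y − 234xy^2 − 120x^2z − 63y^3

(7z + 3x + y)(9y + 8z)(z − 5x − 7y)
= (63yz + 56z^2 + 27xy + 24xz + 9y^2 + 8yz)(z − 5x − 7y)    [distributive law]
= (71yz + 56z^2 + 27xy + 24xz + 9y^2)(z − 5x − 7y)    [combine like terms]
= 71yz^2 − 355xyz − 497y^2z + 56z^3 − 280xz^2 − 392yz^2 + 27xyz − 135x^2y − 189xy^2 + 24xz^2 − 120x^2z − 168xyz + 9y^2z − 45xy^2 − 63y^3    [distributive law]
= −321yz^2 − 496xyz − 488y^2z + 56z^3 − 256xz^2 − 135x^2y − 234xy^2 − 120x^2z − 63y^3    [combine like terms]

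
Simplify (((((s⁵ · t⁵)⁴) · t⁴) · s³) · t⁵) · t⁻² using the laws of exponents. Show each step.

(((((s⁵ · t⁵)⁴) · t⁴) · s³) · t⁵) · t⁻²
= ((((((s⁵)⁴) · ((t⁵)⁴)) · t⁴) · s³) · t⁵) · t⁻²    [power of a product]
= ((((s²⁰ · ((t⁵)⁴)) · t⁴) · s³) · t⁵) · t⁻²    [power of a power]
= ((((s²⁰ · t²⁰) · t⁴) · s³) · t⁵) · t⁻²    [power of a power]
= s²³t²⁷    [product of powers]

s²³t²⁷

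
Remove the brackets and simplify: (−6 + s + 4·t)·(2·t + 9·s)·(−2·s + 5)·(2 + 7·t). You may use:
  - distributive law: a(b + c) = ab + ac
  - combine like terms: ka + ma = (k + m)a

(−6 + s + 4·t)·(2·t + 9·s)·(−2·s + 5)·(2 + 7·t)
= (−12·t − 54·s + 2·s·t + 9·s^2 + 8·t^2 + 36·s·t)·(−2·s + 5)·(2 + 7·t)    [distributive law]
= (−12·t − 54·s + 38·s·t + 9·s^2 + 8·t^2)·(−2·s + 5)·(2 + 7·t)    [combine like terms]
= (24·s·t − 60·t + 108·s^2 − 270·s − 76·s^2·t + 190·s·t − 18·s^3 + 45·s^2 − 16·s·t^2 + 40·t^2)·(2 + 7·t)    [distributive law]
= (214·s·t − 60·t + 153·s^2 − 270·s − 76·s^2·t − 18·s^3 − 16·s·t^2 + 40·t^2)·(2 + 7·t)    [combine like terms]
= 428·s·t + 1498·s·t^2 − 120·t − 420·t^2 + 306·s^2 + 1071·s^2·t − 540·s − 1890·s·t − 152·s^2·t − 532·s^2·t^2 − 36·s^3 − 126·s^3·t − 32·s·t^2 − 112·s·t^3 + 80·t^2 + 280·t^3    [distributive law]
= −1462·s·t + 1466·s·t^2 − 120·t − 340·t^2 + 306·s^2 + 919·s^2·t − 540·s − 532·s^2·t^2 − 36·s^3 − 126·s^3·t − 112·s·t^3 + 280·t^3    [combine like terms]

−1462·s·t + 1466·s·t^2 − 120·t − 340·t^2 + 306·s^2 + 919·s^2·t − 540·s − 532·s^2·t^2 − 36·s^3 − 126·s^3·t − 112·s·t^3 + 280·t^3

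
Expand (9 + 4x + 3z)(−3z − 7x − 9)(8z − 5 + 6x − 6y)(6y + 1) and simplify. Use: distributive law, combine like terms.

−2268yz^2 − 387z^2 − 1944yz − 378z − 5508xyz − 951xz + 1944y^2z + 648xy + 9x − 2556x^2y − 454x^2 + 3564xy^2 + 2916y + 405 + 2916y^2 − 1908xyz^2 − 318xz^2 − 2532x^2yz − 422x^2z + 1188xy^2z − 1008x^3y − 168x^3 + 1008x^2y^2 − 432yz^3 − 72z^3 + 324y^2z^2

(9 + 4x + 3z)(−3z − 7x − 9)(8z − 5 + 6x − 6y)(6y + 1)
= (−27z − 63x − 81 − 12xz − 28x^2 − 36x − 9z^2 − 21xz − 27z)(8z − 5 + 6x − 6y)(6y + 1)    [distributive law]
= (−54z − 99x − 81 − 33xz − 28x^2 − 9z^2)(8z − 5 + 6x − 6y)(6y + 1)    [combine like terms]
= (−432z^2 + 270z − 324xz + 324yz − 792xz + 495x − 594x^2 + 594xy − 648z + 405 − 486x + 486y − 264xz^2 + 165xz − 198x^2z + 198xyz − 224x^2z + 140x^2 − 168x^3 + 168x^2y − 72z^3 + 45z^2 − 54xz^2 + 54yz^2)(6y + 1)    [distributive law]
= (−387z^2 − 378z − 951xz + 324yz + 9x − 454x^2 + 594xy + 405 + 486y − 318xz^2 − 422x^2z + 198xyz − 168x^3 + 168x^2y − 72z^3 + 54yz^2)(6y + 1)    [combine like terms]
= −2322yz^2 − 387z^2 − 2268yz − 378z − 5706xyz − 951xz + 1944y^2z + 324yz + 54xy + 9x − 2724x^2y − 454x^2 + 3564xy^2 + 594xy + 2430y + 405 + 2916y^2 + 486y − 1908xyz^2 − 318xz^2 − 2532x^2yz − 422x^2z + 1188xy^2z + 198xyz − 1008x^3y − 168x^3 + 1008x^2y^2 + 168x^2y − 432yz^3 − 72z^3 + 324y^2z^2 + 54yz^2    [distributive law]
= −2268yz^2 − 387z^2 − 1944yz − 378z − 5508xyz − 951xz + 1944y^2z + 648xy + 9x − 2556x^2y − 454x^2 + 3564xy^2 + 2916y + 405 + 2916y^2 − 1908xyz^2 − 318xz^2 − 2532x^2yz − 422x^2z + 1188xy^2z − 1008x^3y − 168x^3 + 1008x^2y^2 − 432yz^3 − 72z^3 + 324y^2z^2    [combine like terms]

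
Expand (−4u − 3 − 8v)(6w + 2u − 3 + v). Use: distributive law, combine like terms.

(−4u − 3 − 8v)(6w + 2u − 3 + v)
= −24uw − 8u^2 + 12u − 4uv − 18w − 6u + 9 − 3v − 48vw − 16uv + 24v − 8v^2    [distributive law]
= −24uw − 8u^2 + 6u − 20uv − 18w + 9 + 21v − 48vw − 8v^2    [combine like terms]

−24uw − 8u^2 + 6u − 20uv − 18w + 9 + 21v − 48vw − 8v^2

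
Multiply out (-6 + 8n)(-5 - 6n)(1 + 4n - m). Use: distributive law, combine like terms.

30 + 116n - 30m - 64n^2 + 4mn - 192n^3 + 48mn^2

(-6 + 8n)(-5 - 6n)(1 + 4n - m)
= (30 + 36n - 40n - 48n^2)(1 + 4n - m)    [distributive law]
= (30 - 4n - 48n^2)(1 + 4n - m)    [combine like terms]
= 30 + 120n - 30m - 4n - 16n^2 + 4mn - 48n^2 - 192n^3 + 48mn^2    [distributive law]
= 30 + 116n - 30m - 64n^2 + 4mn - 192n^3 + 48mn^2    [combine like terms]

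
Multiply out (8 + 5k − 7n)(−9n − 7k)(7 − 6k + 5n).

−504n + 180kn + 81n^2 − 392k + 91k^2 − 199k^2n − 358kn^2 + 210k^3 + 315n^3

(8 + 5k − 7n)(−9n − 7k)(7 − 6k + 5n)
= (−72n − 56k − 45kn − 35k^2 + 63n^2 + 49kn)(7 − 6k + 5n)    [distributive law]
= (−72n − 56k + 4kn − 35k^2 + 63n^2)(7 − 6k + 5n)    [combine like terms]
= −504n + 432kn − 360n^2 − 392k + 336k^2 − 280kn + 28kn − 24k^2n + 20kn^2 − 245k^2 + 210k^3 − 175k^2n + 441n^2 − 378kn^2 + 315n^3    [distributive law]
= −504n + 180kn + 81n^2 − 392k + 91k^2 − 199k^2n − 358kn^2 + 210k^3 + 315n^3    [combine like terms]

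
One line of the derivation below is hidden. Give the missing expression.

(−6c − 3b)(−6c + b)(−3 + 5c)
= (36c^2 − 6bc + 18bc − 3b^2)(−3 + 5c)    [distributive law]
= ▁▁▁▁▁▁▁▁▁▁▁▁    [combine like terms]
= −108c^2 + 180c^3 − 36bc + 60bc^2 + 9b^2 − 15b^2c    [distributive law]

Applying combine like terms to the line above:

(36c^2 + 12bc − 3b^2)(−3 + 5c)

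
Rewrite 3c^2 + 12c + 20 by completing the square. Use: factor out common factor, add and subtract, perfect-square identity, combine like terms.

3(c + 2)^2 + 8

3c^2 + 12c + 20
= 3(c^2 + 4c) + 20    [factor out 3 from the c-terms]
= 3(c^2 + 4c + 4 − 4) + 20    [add and subtract 4 inside the bracket]
= 3(c + 2)^2 − 12 + 20    [perfect-square identity]
= 3(c + 2)^2 + 8    [combine constants]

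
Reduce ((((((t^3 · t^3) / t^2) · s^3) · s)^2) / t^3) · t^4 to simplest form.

s^8t^9

((((((t^3 · t^3) / t^2) · s^3) · s)^2) / t^3) · t^4
= ((((((t^3 · t^3) / t^2) · s^3)^2) · (s^2)) / t^3) · t^4    [power of a product]
= ((((((t^3 · t^3) / t^2)^2) · ((s^3)^2)) · (s^2)) / t^3) · t^4    [power of a product]
= ((((((t^3 · t^3)^2) / ((t^2)^2)) · ((s^3)^2)) · (s^2)) / t^3) · t^4    [power of a quotient]
= (((((((t^3)^2) · ((t^3)^2)) / ((t^2)^2)) · ((s^3)^2)) · (s^2)) / t^3) · t^4    [power of a product]
= (((((t^6 · ((t^3)^2)) / ((t^2)^2)) · ((s^3)^2)) · (s^2)) / t^3) · t^4    [power of a power]
= (((((t^6 · t^6) / ((t^2)^2)) · ((s^3)^2)) · (s^2)) / t^3) · t^4    [power of a power]
= ((((t^12 / ((t^2)^2)) · ((s^3)^2)) · (s^2)) / t^3) · t^4    [product of powers]
= ((((t^12 / t^4) · ((s^3)^2)) · (s^2)) / t^3) · t^4    [power of a power]
= (((t^8 · ((s^3)^2)) · (s^2)) / t^3) · t^4    [quotient of powers]
= (((t^8 · s^6) · (s^2)) / t^3) · t^4    [power of a power]
= s^8t^9    [quotient of powers; product of powers]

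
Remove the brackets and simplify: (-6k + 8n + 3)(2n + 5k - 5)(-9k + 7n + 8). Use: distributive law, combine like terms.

(-6k + 8n + 3)(2n + 5k - 5)(-9k + 7n + 8)
= (-12kn - 30k^2 + 30k + 16n^2 + 40kn - 40n + 6n + 15k - 15)(-9k + 7n + 8)    [distributive law]
= (28kn - 30k^2 + 45k + 16n^2 - 34n - 15)(-9k + 7n + 8)    [combine like terms]
= -252k^2n + 196kn^2 + 224kn + 270k^3 - 210k^2n - 240k^2 - 405k^2 + 315kn + 360k - 144kn^2 + 112n^3 + 128n^2 + 306kn - 238n^2 - 272n + 135k - 105n - 120    [distributive law]
= -462k^2n + 52kn^2 + 845kn + 270k^3 - 645k^2 + 495k + 112n^3 - 110n^2 - 377n - 120    [combine like terms]

-462k^2n + 52kn^2 + 845kn + 270k^3 - 645k^2 + 495k + 112n^3 - 110n^2 - 377n - 120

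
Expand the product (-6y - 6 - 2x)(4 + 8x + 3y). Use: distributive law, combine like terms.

-42y - 54xy - 18y^2 - 24 - 56x - 16x^2

(-6y - 6 - 2x)(4 + 8x + 3y)
= -24y - 48xy - 18y^2 - 24 - 48x - 18y - 8x - 16x^2 - 6xy    [distributive law]
= -42y - 54xy - 18y^2 - 24 - 56x - 16x^2    [combine like terms]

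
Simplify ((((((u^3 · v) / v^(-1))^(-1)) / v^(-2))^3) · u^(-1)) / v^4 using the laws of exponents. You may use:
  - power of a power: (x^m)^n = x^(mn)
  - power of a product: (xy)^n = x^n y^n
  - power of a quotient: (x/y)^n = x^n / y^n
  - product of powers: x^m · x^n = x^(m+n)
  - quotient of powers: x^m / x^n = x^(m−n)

u^(-10)v^(-4)

((((((u^3 · v) / v^(-1))^(-1)) / v^(-2))^3) · u^(-1)) / v^4
= ((((((u^3 · v) / v^(-1))^(-1))^3) / ((v^(-2))^3)) · u^(-1)) / v^4    [power of a quotient]
= (((((u^3 · v) / v^(-1))^(-3)) / ((v^(-2))^3)) · u^(-1)) / v^4    [power of a power]
= (((((u^3 · v)^(-3)) / ((v^(-1))^(-3))) / ((v^(-2))^3)) · u^(-1)) / v^4    [power of a quotient]
= ((((((u^3)^(-3)) · (v^(-3))) / ((v^(-1))^(-3))) / ((v^(-2))^3)) · u^(-1)) / v^4    [power of a product]
= ((((u^(-9) · (v^(-3))) / ((v^(-1))^(-3))) / ((v^(-2))^3)) · u^(-1)) / v^4    [power of a power]
= ((((u^(-9) · v^(-3)) / v^3) / ((v^(-2))^3)) · u^(-1)) / v^4    [power of a power]
= ((((u^(-9) · v^(-3)) / v^3) / v^(-6)) · u^(-1)) / v^4    [power of a power]
= u^(-10)v^(-4)    [quotient of powers; product of powers]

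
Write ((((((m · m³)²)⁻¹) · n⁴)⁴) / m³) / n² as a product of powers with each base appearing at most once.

((((((m · m³)²)⁻¹) · n⁴)⁴) / m³) / n²
= ((((((m · m³)²)⁻¹)⁴) · ((n⁴)⁴)) / m³) / n²    [power of a product]
= (((((m · m³)²)⁻⁴) · ((n⁴)⁴)) / m³) / n²    [power of a power]
= ((((m · m³)⁻⁸) · ((n⁴)⁴)) / m³) / n²    [power of a power]
= ((((m⁻⁸) · ((m³)⁻⁸)) · ((n⁴)⁴)) / m³) / n²    [power of a product]
= (((m⁻⁸ · m⁻²⁴) · ((n⁴)⁴)) / m³) / n²    [power of a power]
= ((m⁻³² · ((n⁴)⁴)) / m³) / n²    [product of powers]
= ((m⁻³² · n¹⁶) / m³) / n²    [power of a power]
= m⁻³⁵n¹⁴    [quotient of powers]

m⁻³⁵n¹⁴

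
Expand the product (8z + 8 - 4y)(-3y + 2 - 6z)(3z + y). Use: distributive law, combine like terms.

(8z + 8 - 4y)(-3y + 2 - 6z)(3z + y)
= (-24yz + 16z - 48z^2 - 24y + 16 - 48z + 12y^2 - 8y + 24yz)(3z + y)    [distributive law]
= (-32z - 48z^2 - 32y + 16 + 12y^2)(3z + y)    [combine like terms]
= -96z^2 - 32yz - 144z^3 - 48yz^2 - 96yz - 32y^2 + 48z + 16y + 36y^2z + 12y^3    [distributive law]
= -96z^2 - 128yz - 144z^3 - 48yz^2 - 32y^2 + 48z + 16y + 36y^2z + 12y^3    [combine like terms]

-96z^2 - 128yz - 144z^3 - 48yz^2 - 32y^2 + 48z + 16y + 36y^2z + 12y^3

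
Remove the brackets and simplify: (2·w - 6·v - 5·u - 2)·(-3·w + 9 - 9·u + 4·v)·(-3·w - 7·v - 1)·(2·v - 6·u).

36·v·w^3 - 108·u·w^3 - 72·v^2·w^2 + 234·u·v·w^2 - 132·v·w^2 + 396·u·w^2 - 16·v^2·w + 216·u·v·w + 60·v·w - 180·u·w - 54·u^2·w^2 + 498·u·v^2·w + 216·u^2·v·w - 504·u^2·w - 220·v^3·w + 916·v^3 - 2438·u·v^2 + 376·v^2 - 1074·u·v - 1484·u·v^3 + 798·u^2·v^2 - 1020·u^2·v + 336·v^4 - 162·u^2 + 810·u^3·w + 1890·u^3·v + 270·u^3 + 36·v - 108·u

(2·w - 6·v - 5·u - 2)·(-3·w + 9 - 9·u + 4·v)·(-3·w - 7·v - 1)·(2·v - 6·u)
= (-6·w^2 + 18·w - 18·u·w + 8·v·w + 18·v·w - 54·v + 54·u·v - 24·v^2 + 15·u·w - 45·u + 45·u^2 - 20·u·v + 6·w - 18 + 18·u - 8·v)·(-3·w - 7·v - 1)·(2·v - 6·u)    [distributive law]
= (-6·w^2 + 24·w - 3·u·w + 26·v·w - 62·v + 34·u·v - 24·v^2 - 27·u + 45·u^2 - 18)·(-3·w - 7·v - 1)·(2·v - 6·u)    [combine like terms]
= (18·w^3 + 42·v·w^2 + 6·w^2 - 72·w^2 - 168·v·w - 24·w + 9·u·w^2 + 21·u·v·w + 3·u·w - 78·v·w^2 - 182·v^2·w - 26·v·w + 186·v·w + 434·v^2 + 62·v - 102·u·v·w - 238·u·v^2 - 34·u·v + 72·v^2·w + 168·v^3 + 24·v^2 + 81·u·w + 189·u·v + 27·u - 135·u^2·w - 315·u^2·v - 45·u^2 + 54·w + 126·v + 18)·(2·v - 6·u)    [distributive law]
= (18·w^3 - 36·v·w^2 - 66·w^2 - 8·v·w + 30·w + 9·u·w^2 - 81·u·v·w + 84·u·w - 110·v^2·w + 458·v^2 + 188·v - 238·u·v^2 + 155·u·v + 168·v^3 + 27·u - 135·u^2·w - 315·u^2·v - 45·u^2 + 18)·(2·v - 6·u)    [combine like terms]
= 36·v·w^3 - 108·u·w^3 - 72·v^2·w^2 + 216·u·v·w^2 - 132·v·w^2 + 396·u·w^2 - 16·v^2·w + 48·u·v·w + 60·v·w - 180·u·w + 18·u·v·w^2 - 54·u^2·w^2 - 162·u·v^2·w + 486·u^2·v·w + 168·u·v·w - 504·u^2·w - 220·v^3·w + 660·u·v^2·w + 916·v^3 - 2748·u·v^2 + 376·v^2 - 1128·u·v - 476·u·v^3 + 1428·u^2·v^2 + 310·u·v^2 - 930·u^2·v + 336·v^4 - 1008·u·v^3 + 54·u·v - 162·u^2 - 270·u^2·v·w + 810·u^3·w - 630·u^2·v^2 + 1890·u^3·v - 90·u^2·v + 270·u^3 + 36·v - 108·u    [distributive law]
= 36·v·w^3 - 108·u·w^3 - 72·v^2·w^2 + 234·u·v·w^2 - 132·v·w^2 + 396·u·w^2 - 16·v^2·w + 216·u·v·w + 60·v·w - 180·u·w - 54·u^2·w^2 + 498·u·v^2·w + 216·u^2·v·w - 504·u^2·w - 220·v^3·w + 916·v^3 - 2438·u·v^2 + 376·v^2 - 1074·u·v - 1484·u·v^3 + 798·u^2·v^2 - 1020·u^2·v + 336·v^4 - 162·u^2 + 810·u^3·w + 1890·u^3·v + 270·u^3 + 36·v - 108·u    [combine like terms]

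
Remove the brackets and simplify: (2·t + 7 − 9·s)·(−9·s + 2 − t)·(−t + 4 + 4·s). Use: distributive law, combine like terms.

s·t^2 + 33·s·t − 117·s^2·t − 5·t^2 − 26·t + 2·t^3 − 268·s + 56 + 324·s^3

(2·t + 7 − 9·s)·(−9·s + 2 − t)·(−t + 4 + 4·s)
= (−18·s·t + 4·t − 2·t^2 − 63·s + 14 − 7·t + 81·s^2 − 18·s + 9·s·t)·(−t + 4 + 4·s)    [distributive law]
= (−9·s·t − 3·t − 2·t^2 − 81·s + 14 + 81·s^2)·(−t + 4 + 4·s)    [combine like terms]
= 9·s·t^2 − 36·s·t − 36·s^2·t + 3·t^2 − 12·t − 12·s·t + 2·t^3 − 8·t^2 − 8·s·t^2 + 81·s·t − 324·s − 324·s^2 − 14·t + 56 + 56·s − 81·s^2·t + 324·s^2 + 324·s^3    [distributive law]
= s·t^2 + 33·s·t − 117·s^2·t − 5·t^2 − 26·t + 2·t^3 − 268·s + 56 + 324·s^3    [combine like terms]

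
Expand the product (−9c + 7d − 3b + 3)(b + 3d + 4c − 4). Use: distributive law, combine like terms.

−21bc + cd − 36c^2 + 48c − 2bd + 21d^2 − 19d − 3b^2 + 15b − 12

(−9c + 7d − 3b + 3)(b + 3d + 4c − 4)
= −9bc − 27cd − 36c^2 + 36c + 7bd + 21d^2 + 28cd − 28d − 3b^2 − 9bd − 12bc + 12b + 3b + 9d + 12c − 12    [distributive law]
= −21bc + cd − 36c^2 + 48c − 2bd + 21d^2 − 19d − 3b^2 + 15b − 12    [combine like terms]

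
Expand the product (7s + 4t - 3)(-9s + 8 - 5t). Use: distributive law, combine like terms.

-63s^2 + 83s - 71st + 47t - 20t^2 - 24

(7s + 4t - 3)(-9s + 8 - 5t)
= -63s^2 + 56s - 35st - 36st + 32t - 20t^2 + 27s - 24 + 15t    [distributive law]
= -63s^2 + 83s - 71st + 47t - 20t^2 - 24    [combine like terms]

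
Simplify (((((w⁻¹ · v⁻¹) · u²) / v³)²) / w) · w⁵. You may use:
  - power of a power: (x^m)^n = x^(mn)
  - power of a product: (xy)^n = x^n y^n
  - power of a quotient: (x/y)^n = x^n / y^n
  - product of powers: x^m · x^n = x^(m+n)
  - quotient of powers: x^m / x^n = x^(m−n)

u⁴v⁻⁸w²

(((((w⁻¹ · v⁻¹) · u²) / v³)²) / w) · w⁵
= (((((w⁻¹ · v⁻¹) · u²)²) / ((v³)²)) / w) · w⁵    [power of a quotient]
= (((((w⁻¹ · v⁻¹)²) · ((u²)²)) / ((v³)²)) / w) · w⁵    [power of a product]
= ((((((w⁻¹)²) · ((v⁻¹)²)) · ((u²)²)) / ((v³)²)) / w) · w⁵    [power of a product]
= ((((w⁻² · ((v⁻¹)²)) · ((u²)²)) / ((v³)²)) / w) · w⁵    [power of a power]
= ((((w⁻² · v⁻²) · ((u²)²)) / ((v³)²)) / w) · w⁵    [power of a power]
= ((((w⁻² · v⁻²) · u⁴) / ((v³)²)) / w) · w⁵    [power of a power]
= ((((w⁻² · v⁻²) · u⁴) / v⁶) / w) · w⁵    [power of a power]
= u⁴v⁻⁸w²    [quotient of powers; product of powers]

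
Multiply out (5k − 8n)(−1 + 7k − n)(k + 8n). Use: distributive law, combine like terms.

(5k − 8n)(−1 + 7k − n)(k + 8n)
= (−5k + 35k² − 5kn + 8n − 56kn + 8n²)(k + 8n)    [distributive law]
= (−5k + 35k² − 61kn + 8n + 8n²)(k + 8n)    [combine like terms]
= −5k² − 40kn + 35k³ + 280k²n − 61k²n − 488kn² + 8kn + 64n² + 8kn² + 64n³    [distributive law]
= −5k² − 32kn + 35k³ + 219k²n − 480kn² + 64n² + 64n³    [combine like terms]

−5k² − 32kn + 35k³ + 219k²n − 480kn² + 64n² + 64n³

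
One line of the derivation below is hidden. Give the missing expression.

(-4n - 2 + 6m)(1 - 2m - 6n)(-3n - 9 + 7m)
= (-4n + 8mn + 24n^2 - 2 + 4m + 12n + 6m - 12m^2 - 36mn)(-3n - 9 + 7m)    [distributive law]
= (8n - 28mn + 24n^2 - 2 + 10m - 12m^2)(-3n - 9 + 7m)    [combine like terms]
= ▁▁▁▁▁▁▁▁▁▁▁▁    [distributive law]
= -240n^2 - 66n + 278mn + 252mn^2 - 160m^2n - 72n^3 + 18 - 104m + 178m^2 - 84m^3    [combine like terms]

After distributive law, the bracketed line is:

-24n^2 - 72n + 56mn + 84mn^2 + 252mn - 196m^2n - 72n^3 - 216n^2 + 168mn^2 + 6n + 18 - 14m - 30mn - 90m + 70m^2 + 36m^2n + 108m^2 - 84m^3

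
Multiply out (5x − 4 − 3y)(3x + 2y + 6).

15x² + xy + 18x − 26y − 24 − 6y²

(5x − 4 − 3y)(3x + 2y + 6)
= 15x² + 10xy + 30x − 12x − 8y − 24 − 9xy − 6y² − 18y    [distributive law]
= 15x² + xy + 18x − 26y − 24 − 6y²    [combine like terms]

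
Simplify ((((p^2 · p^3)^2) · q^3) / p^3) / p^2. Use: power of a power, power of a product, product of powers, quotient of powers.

p^5q^3

((((p^2 · p^3)^2) · q^3) / p^3) / p^2
= (((((p^2)^2) · ((p^3)^2)) · q^3) / p^3) / p^2    [power of a product]
= (((p^4 · ((p^3)^2)) · q^3) / p^3) / p^2    [power of a power]
= (((p^4 · p^6) · q^3) / p^3) / p^2    [power of a power]
= ((p^10 · q^3) / p^3) / p^2    [product of powers]
= p^5q^3    [quotient of powers; product of powers]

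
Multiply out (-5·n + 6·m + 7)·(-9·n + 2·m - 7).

45·n^2 - 64·m·n - 28·n + 12·m^2 - 28·m - 49

(-5·n + 6·m + 7)·(-9·n + 2·m - 7)
= 45·n^2 - 10·m·n + 35·n - 54·m·n + 12·m^2 - 42·m - 63·n + 14·m - 49    [distributive law]
= 45·n^2 - 64·m·n - 28·n + 12·m^2 - 28·m - 49    [combine like terms]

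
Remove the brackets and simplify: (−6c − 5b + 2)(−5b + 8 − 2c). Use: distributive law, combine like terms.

40bc − 52c + 12c^2 + 25b^2 − 50b + 16

(−6c − 5b + 2)(−5b + 8 − 2c)
= 30bc − 48c + 12c^2 + 25b^2 − 40b + 10bc − 10b + 16 − 4c    [distributive law]
= 40bc − 52c + 12c^2 + 25b^2 − 50b + 16    [combine like terms]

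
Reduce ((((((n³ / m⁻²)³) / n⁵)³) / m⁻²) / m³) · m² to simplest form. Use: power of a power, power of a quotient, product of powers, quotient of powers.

((((((n³ / m⁻²)³) / n⁵)³) / m⁻²) / m³) · m²
= ((((((n³ / m⁻²)³)³) / ((n⁵)³)) / m⁻²) / m³) · m²    [power of a quotient]
= (((((n³ / m⁻²)⁹) / ((n⁵)³)) / m⁻²) / m³) · m²    [power of a power]
= ((((((n³)⁹) / ((m⁻²)⁹)) / ((n⁵)³)) / m⁻²) / m³) · m²    [power of a quotient]
= ((((n²⁷ / ((m⁻²)⁹)) / ((n⁵)³)) / m⁻²) / m³) · m²    [power of a power]
= ((((n²⁷ / m⁻¹⁸) / ((n⁵)³)) / m⁻²) / m³) · m²    [power of a power]
= ((((n²⁷ / m⁻¹⁸) / n¹⁵) / m⁻²) / m³) · m²    [power of a power]
= m¹⁹·n¹²    [quotient of powers; product of powers]

m¹⁹·n¹²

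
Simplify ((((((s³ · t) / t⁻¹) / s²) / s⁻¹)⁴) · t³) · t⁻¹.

s⁸·t¹⁰

((((((s³ · t) / t⁻¹) / s²) / s⁻¹)⁴) · t³) · t⁻¹
= ((((((s³ · t) / t⁻¹) / s²)⁴) / ((s⁻¹)⁴)) · t³) · t⁻¹    [power of a quotient]
= ((((((s³ · t) / t⁻¹)⁴) / ((s²)⁴)) / ((s⁻¹)⁴)) · t³) · t⁻¹    [power of a quotient]
= ((((((s³ · t)⁴) / ((t⁻¹)⁴)) / ((s²)⁴)) / ((s⁻¹)⁴)) · t³) · t⁻¹    [power of a quotient]
= (((((((s³)⁴) · (t⁴)) / ((t⁻¹)⁴)) / ((s²)⁴)) / ((s⁻¹)⁴)) · t³) · t⁻¹    [power of a product]
= (((((s¹² · (t⁴)) / ((t⁻¹)⁴)) / ((s²)⁴)) / ((s⁻¹)⁴)) · t³) · t⁻¹    [power of a power]
= (((((s¹² · t⁴) / t⁻⁴) / ((s²)⁴)) / ((s⁻¹)⁴)) · t³) · t⁻¹    [power of a power]
= (((((s¹² · t⁴) / t⁻⁴) / s⁸) / ((s⁻¹)⁴)) · t³) · t⁻¹    [power of a power]
= (((((s¹² · t⁴) / t⁻⁴) / s⁸) / s⁻⁴) · t³) · t⁻¹    [power of a power]
= s⁸·t¹⁰    [quotient of powers; product of powers]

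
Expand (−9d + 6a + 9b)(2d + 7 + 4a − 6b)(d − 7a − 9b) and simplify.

−18d^3 + 102ad^2 + 234bd^2 − 63d^2 + 483ad + 630bd + 192a^2d − 288abd − 702b^2d − 294a^2 − 819ab − 168a^3 − 216a^2b − 567b^2 + 378ab^2 + 486b^3

(−9d + 6a + 9b)(2d + 7 + 4a − 6b)(d − 7a − 9b)
= (−18d^2 − 63d − 36ad + 54bd + 12ad + 42a + 24a^2 − 36ab + 18bd + 63b + 36ab − 54b^2)(d − 7a − 9b)    [distributive law]
= (−18d^2 − 63d − 24ad + 72bd + 42a + 24a^2 + 63b − 54b^2)(d − 7a − 9b)    [combine like terms]
= −18d^3 + 126ad^2 + 162bd^2 − 63d^2 + 441ad + 567bd − 24ad^2 + 168a^2d + 216abd + 72bd^2 − 504abd − 648b^2d + 42ad − 294a^2 − 378ab + 24a^2d − 168a^3 − 216a^2b + 63bd − 441ab − 567b^2 − 54b^2d + 378ab^2 + 486b^3    [distributive law]
= −18d^3 + 102ad^2 + 234bd^2 − 63d^2 + 483ad + 630bd + 192a^2d − 288abd − 702b^2d − 294a^2 − 819ab − 168a^3 − 216a^2b − 567b^2 + 378ab^2 + 486b^3    [combine like terms]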